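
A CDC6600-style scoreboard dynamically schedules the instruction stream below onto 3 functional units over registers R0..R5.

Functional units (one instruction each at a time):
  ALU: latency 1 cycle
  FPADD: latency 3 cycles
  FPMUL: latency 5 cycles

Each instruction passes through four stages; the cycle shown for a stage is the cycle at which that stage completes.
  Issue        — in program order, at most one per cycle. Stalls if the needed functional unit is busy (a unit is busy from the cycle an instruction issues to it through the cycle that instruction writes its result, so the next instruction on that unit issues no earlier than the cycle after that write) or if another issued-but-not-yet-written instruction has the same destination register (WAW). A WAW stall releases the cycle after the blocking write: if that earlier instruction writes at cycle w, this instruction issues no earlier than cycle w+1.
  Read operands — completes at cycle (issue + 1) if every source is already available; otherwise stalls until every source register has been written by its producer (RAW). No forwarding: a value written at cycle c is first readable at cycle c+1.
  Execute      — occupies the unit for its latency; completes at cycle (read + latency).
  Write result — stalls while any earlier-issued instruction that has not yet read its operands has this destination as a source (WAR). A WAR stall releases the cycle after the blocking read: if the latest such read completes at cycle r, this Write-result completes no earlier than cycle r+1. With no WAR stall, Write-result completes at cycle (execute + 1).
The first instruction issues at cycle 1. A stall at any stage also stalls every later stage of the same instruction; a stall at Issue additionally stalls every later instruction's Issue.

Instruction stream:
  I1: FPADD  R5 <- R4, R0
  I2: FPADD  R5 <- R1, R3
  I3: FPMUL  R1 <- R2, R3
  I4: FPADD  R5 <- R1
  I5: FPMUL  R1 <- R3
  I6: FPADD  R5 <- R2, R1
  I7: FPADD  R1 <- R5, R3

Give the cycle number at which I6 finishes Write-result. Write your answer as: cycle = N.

cycle = 28

cycle 1: I1 dispatched to FPADD
cycle 2: I1 operands ready
cycle 5: I1 complete
cycle 6: R5←I1
cycle 7: I2 dispatched to FPADD
cycle 8: I2 operands ready | I3 dispatched to FPMUL
cycle 9: I3 operands ready
cycle 11: I2 complete
cycle 12: R5←I2
cycle 13: I4 dispatched to FPADD
cycle 14: I3 complete
cycle 15: R1←I3
cycle 16: I4 operands ready | I5 dispatched to FPMUL
cycle 17: I5 operands ready
cycle 19: I4 complete
cycle 20: R5←I4
cycle 21: I6 dispatched to FPADD
cycle 22: I5 complete
cycle 23: R1←I5
cycle 24: I6 operands ready
cycle 27: I6 complete
cycle 28: R5←I6
cycle 29: I7 dispatched to FPADD
cycle 30: I7 operands ready
cycle 33: I7 complete
cycle 34: R1←I7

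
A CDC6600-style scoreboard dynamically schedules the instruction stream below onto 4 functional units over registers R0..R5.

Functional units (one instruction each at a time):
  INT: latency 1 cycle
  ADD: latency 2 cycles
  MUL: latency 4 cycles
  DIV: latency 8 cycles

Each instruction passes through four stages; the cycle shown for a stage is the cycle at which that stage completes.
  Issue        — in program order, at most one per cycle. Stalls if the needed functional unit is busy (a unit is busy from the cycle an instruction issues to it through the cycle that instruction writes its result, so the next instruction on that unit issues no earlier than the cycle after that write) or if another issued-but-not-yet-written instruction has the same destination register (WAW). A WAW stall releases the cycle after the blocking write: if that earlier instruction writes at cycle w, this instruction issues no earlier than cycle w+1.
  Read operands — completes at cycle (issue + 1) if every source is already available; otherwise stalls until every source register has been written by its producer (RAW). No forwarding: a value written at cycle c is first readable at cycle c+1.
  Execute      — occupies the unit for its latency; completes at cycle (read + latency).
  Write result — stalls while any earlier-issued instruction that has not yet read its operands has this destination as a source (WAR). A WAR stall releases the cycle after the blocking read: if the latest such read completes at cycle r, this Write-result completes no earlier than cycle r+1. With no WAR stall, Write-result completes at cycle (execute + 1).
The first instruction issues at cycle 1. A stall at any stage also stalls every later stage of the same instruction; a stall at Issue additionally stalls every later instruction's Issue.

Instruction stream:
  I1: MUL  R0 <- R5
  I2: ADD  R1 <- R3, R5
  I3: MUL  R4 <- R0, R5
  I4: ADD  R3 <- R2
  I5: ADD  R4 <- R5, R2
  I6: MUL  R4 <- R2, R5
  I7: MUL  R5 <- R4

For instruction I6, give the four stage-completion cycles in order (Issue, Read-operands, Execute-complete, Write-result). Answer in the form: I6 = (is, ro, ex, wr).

I6 = (20, 21, 25, 26)

I1: IS=1 RO=2 EX=6 WR=7
I2: IS=2 RO=3 EX=5 WR=6
I3: IS=8 RO=9 EX=13 WR=14  [struct: MUL busy until I1 writes@7]
I4: IS=9 RO=10 EX=12 WR=13
I5: IS=15 RO=16 EX=18 WR=19  [WAW R4: wait I3 write@14]
I6: IS=20 RO=21 EX=25 WR=26  [WAW R4: wait I5 write@19]
I7: IS=27 RO=28 EX=32 WR=33  [struct: MUL busy until I6 writes@26]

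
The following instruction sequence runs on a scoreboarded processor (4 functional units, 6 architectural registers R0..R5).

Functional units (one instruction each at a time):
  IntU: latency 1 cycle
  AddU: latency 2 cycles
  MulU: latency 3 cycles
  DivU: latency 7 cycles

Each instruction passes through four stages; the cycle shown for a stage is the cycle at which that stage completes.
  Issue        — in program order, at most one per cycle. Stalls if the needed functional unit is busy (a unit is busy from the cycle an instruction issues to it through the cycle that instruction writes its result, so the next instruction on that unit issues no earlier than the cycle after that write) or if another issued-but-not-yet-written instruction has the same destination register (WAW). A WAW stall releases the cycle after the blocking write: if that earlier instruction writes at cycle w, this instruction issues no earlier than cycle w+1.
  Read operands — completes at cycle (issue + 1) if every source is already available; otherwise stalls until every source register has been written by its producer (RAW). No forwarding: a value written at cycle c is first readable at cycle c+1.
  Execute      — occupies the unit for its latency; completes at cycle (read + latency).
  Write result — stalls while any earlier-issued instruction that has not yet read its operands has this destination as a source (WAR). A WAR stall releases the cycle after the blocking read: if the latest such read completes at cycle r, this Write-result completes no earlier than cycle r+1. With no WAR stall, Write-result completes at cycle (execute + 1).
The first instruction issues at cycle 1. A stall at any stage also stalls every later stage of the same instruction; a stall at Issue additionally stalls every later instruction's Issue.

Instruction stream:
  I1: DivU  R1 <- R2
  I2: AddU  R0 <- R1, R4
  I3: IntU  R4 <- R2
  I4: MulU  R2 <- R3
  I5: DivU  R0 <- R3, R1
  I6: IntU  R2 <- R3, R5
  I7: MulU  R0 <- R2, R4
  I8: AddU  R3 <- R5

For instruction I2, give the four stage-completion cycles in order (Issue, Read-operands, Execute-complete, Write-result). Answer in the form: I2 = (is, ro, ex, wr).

I1: IS=1 RO=2 EX=9 WR=10
I2: IS=2 RO=11 EX=13 WR=14  [RAW R1: wait I1 write@10]
I3: IS=3 RO=4 EX=5 WR=12  [WAR R4: wait I2 read@11]
I4: IS=4 RO=5 EX=8 WR=9
I5: IS=15 RO=16 EX=23 WR=24  [WAW R0: wait I2 write@14]
I6: IS=16 RO=17 EX=18 WR=19
I7: IS=25 RO=26 EX=29 WR=30  [WAW R0: wait I5 write@24]
I8: IS=26 RO=27 EX=29 WR=30

I2 = (2, 11, 13, 14)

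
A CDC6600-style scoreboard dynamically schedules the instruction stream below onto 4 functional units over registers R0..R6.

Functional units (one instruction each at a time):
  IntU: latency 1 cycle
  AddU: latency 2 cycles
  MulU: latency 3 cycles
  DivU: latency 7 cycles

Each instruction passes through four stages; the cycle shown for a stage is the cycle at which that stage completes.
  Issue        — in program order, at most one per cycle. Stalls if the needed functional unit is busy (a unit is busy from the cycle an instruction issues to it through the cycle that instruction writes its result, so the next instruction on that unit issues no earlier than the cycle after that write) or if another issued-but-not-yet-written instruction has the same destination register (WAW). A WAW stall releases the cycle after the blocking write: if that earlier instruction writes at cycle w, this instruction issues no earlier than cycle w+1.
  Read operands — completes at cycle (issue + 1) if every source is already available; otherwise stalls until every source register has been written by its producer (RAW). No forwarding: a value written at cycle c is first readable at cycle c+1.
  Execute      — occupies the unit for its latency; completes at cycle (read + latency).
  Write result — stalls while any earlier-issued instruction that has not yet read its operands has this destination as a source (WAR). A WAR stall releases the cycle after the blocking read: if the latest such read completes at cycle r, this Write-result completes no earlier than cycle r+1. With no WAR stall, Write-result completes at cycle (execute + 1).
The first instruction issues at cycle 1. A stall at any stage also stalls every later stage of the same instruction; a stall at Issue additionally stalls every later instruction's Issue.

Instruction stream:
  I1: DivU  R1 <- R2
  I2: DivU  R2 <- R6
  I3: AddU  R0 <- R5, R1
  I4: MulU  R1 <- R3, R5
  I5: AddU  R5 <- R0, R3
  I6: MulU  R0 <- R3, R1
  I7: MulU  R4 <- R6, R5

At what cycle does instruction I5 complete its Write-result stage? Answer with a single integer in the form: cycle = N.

cycle = 21

I1 -> (1, 2, 9, 10)
I2 -> (11, 12, 19, 20)  // struct: DivU busy until I1 writes@10
I3 -> (12, 13, 15, 16)
I4 -> (13, 14, 17, 18)
I5 -> (17, 18, 20, 21)  // struct: AddU busy until I3 writes@16
I6 -> (19, 20, 23, 24)  // struct: MulU busy until I4 writes@18
I7 -> (25, 26, 29, 30)  // struct: MulU busy until I6 writes@24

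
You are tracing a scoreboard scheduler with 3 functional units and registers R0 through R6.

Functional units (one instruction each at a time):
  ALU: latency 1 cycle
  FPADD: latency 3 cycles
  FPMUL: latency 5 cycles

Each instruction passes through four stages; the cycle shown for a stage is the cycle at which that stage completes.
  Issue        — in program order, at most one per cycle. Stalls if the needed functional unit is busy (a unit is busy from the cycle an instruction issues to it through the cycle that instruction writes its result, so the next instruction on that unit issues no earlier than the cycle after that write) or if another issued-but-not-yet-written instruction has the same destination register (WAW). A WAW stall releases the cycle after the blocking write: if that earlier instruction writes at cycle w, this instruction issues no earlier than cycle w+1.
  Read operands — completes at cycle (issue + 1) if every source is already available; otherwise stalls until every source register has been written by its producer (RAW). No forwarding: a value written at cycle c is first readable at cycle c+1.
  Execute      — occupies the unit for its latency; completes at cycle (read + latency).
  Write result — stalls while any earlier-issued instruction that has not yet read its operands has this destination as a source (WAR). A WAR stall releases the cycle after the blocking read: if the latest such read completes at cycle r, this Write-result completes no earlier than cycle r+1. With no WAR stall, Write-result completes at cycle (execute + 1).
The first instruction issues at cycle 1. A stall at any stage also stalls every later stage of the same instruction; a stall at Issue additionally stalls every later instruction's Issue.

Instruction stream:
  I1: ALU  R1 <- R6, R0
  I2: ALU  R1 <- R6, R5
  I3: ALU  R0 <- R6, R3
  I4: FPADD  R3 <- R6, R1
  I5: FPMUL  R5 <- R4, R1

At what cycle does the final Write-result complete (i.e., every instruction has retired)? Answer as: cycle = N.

I1: IS=1 RO=2 EX=3 WR=4
I2: IS=5 RO=6 EX=7 WR=8  [struct: ALU busy until I1 writes@4]
I3: IS=9 RO=10 EX=11 WR=12  [struct: ALU busy until I2 writes@8]
I4: IS=10 RO=11 EX=14 WR=15
I5: IS=11 RO=12 EX=17 WR=18

cycle = 18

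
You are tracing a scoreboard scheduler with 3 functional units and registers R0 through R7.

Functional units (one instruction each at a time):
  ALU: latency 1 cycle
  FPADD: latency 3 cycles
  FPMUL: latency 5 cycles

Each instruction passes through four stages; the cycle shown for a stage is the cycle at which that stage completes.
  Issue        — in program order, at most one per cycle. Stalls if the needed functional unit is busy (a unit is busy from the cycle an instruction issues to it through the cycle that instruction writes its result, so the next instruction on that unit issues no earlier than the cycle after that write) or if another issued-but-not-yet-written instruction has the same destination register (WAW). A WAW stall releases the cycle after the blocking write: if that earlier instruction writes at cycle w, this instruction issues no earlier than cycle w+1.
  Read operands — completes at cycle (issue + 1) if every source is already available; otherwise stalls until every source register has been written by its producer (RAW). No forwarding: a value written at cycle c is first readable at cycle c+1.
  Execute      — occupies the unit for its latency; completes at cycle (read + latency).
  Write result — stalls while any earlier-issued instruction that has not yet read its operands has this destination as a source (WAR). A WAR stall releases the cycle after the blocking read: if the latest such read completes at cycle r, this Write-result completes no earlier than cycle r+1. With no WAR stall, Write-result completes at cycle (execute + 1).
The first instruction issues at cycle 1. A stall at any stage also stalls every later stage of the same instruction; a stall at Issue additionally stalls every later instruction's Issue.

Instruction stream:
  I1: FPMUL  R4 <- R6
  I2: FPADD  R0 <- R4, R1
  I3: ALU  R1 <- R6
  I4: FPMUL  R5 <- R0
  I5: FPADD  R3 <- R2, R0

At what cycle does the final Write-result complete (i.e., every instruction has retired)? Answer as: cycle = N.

cycle = 20

I1: IS=1 RO=2 EX=7 WR=8
I2: IS=2 RO=9 EX=12 WR=13  [RAW R4: wait I1 write@8]
I3: IS=3 RO=4 EX=5 WR=10  [WAR R1: wait I2 read@9]
I4: IS=9 RO=14 EX=19 WR=20  [struct: FPMUL busy until I1 writes@8; RAW R0: wait I2 write@13]
I5: IS=14 RO=15 EX=18 WR=19  [struct: FPADD busy until I2 writes@13]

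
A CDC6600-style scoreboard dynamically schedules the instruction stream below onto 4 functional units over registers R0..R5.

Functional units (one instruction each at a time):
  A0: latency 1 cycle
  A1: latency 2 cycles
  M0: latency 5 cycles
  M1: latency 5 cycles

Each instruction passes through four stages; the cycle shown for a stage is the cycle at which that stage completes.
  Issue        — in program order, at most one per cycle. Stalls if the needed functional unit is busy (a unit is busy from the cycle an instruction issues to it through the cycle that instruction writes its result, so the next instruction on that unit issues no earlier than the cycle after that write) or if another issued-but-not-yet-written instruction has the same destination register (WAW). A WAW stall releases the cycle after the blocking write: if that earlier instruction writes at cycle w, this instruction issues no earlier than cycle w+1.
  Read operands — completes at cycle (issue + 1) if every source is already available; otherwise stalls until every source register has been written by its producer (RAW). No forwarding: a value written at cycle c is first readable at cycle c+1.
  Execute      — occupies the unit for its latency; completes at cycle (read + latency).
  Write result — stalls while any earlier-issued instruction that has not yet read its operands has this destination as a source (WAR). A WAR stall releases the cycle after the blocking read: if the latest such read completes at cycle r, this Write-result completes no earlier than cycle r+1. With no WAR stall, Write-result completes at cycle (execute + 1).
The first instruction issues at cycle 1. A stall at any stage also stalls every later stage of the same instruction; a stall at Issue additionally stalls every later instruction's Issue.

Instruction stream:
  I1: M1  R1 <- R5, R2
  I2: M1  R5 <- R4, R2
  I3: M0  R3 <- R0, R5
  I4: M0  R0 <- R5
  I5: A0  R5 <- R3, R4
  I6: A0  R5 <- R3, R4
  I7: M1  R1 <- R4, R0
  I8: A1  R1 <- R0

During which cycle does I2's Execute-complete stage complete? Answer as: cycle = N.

c1: I1 issues→M1
c2: I1 reads
c7: I1 exec-done
c8: I1 writes R1
c9: I2 issues→M1
c10: I2 reads; I3 issues→M0
c15: I2 exec-done
c16: I2 writes R5
c17: I3 reads
c22: I3 exec-done
c23: I3 writes R3
c24: I4 issues→M0
c25: I4 reads; I5 issues→A0
c26: I5 reads
c27: I5 exec-done
c28: I5 writes R5
c29: I6 issues→A0
c30: I4 exec-done; I6 reads; I7 issues→M1
c31: I4 writes R0; I6 exec-done
c32: I6 writes R5; I7 reads
c37: I7 exec-done
c38: I7 writes R1
c39: I8 issues→A1
c40: I8 reads
c42: I8 exec-done
c43: I8 writes R1

cycle = 15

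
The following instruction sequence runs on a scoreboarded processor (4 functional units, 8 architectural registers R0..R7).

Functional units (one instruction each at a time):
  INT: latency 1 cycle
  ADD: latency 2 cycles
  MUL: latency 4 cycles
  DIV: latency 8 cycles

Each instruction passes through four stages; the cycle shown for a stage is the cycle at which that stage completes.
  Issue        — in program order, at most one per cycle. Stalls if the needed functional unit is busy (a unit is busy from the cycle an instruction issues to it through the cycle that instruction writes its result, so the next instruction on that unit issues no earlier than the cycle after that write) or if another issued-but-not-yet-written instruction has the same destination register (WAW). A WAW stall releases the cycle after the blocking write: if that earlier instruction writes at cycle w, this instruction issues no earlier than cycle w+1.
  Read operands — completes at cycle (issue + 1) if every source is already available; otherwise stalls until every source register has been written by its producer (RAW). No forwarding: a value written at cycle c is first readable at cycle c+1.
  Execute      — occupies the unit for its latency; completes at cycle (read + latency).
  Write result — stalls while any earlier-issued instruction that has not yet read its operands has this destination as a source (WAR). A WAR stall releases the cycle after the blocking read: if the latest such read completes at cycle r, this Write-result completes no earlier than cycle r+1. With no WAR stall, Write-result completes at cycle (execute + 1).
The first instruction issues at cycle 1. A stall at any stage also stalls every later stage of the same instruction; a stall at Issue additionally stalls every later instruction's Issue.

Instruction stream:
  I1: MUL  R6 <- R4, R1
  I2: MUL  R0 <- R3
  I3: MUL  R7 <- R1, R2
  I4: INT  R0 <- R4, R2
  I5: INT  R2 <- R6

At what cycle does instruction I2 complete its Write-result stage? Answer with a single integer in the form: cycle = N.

I1 -> (1, 2, 6, 7)
I2 -> (8, 9, 13, 14)  // struct: MUL busy until I1 writes@7
I3 -> (15, 16, 20, 21)  // struct: MUL busy until I2 writes@14
I4 -> (16, 17, 18, 19)
I5 -> (20, 21, 22, 23)  // struct: INT busy until I4 writes@19

cycle = 14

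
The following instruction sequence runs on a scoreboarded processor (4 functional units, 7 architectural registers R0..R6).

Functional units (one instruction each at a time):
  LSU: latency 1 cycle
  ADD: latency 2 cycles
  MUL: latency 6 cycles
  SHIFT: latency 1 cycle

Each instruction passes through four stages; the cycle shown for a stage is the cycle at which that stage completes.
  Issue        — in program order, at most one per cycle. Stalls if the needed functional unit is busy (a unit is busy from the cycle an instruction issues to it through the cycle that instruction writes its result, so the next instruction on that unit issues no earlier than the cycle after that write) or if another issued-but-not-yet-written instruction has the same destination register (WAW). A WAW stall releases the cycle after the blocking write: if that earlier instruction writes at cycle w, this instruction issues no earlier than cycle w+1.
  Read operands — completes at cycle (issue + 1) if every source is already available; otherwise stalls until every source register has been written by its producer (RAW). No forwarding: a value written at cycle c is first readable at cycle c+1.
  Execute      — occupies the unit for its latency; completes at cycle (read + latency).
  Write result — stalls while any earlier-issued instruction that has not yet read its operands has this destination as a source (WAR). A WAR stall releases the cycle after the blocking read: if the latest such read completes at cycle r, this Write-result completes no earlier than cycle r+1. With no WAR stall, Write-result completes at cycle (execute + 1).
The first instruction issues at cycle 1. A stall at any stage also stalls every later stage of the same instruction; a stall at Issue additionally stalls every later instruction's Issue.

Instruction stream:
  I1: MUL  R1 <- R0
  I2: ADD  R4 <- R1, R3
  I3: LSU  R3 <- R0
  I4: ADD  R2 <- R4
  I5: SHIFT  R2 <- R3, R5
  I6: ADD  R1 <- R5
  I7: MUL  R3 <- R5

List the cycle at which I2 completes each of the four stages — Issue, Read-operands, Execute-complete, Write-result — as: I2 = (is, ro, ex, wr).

I2 = (2, 10, 12, 13)

I1  is:1  ro:2  ex:8  wr:9
I2  is:2  ro:10  ex:12  wr:13  — RAW R1: wait I1 write@9
I3  is:3  ro:4  ex:5  wr:11  — WAR R3: wait I2 read@10
I4  is:14  ro:15  ex:17  wr:18  — struct: ADD busy until I2 writes@13
I5  is:19  ro:20  ex:21  wr:22  — WAW R2: wait I4 write@18
I6  is:20  ro:21  ex:23  wr:24
I7  is:21  ro:22  ex:28  wr:29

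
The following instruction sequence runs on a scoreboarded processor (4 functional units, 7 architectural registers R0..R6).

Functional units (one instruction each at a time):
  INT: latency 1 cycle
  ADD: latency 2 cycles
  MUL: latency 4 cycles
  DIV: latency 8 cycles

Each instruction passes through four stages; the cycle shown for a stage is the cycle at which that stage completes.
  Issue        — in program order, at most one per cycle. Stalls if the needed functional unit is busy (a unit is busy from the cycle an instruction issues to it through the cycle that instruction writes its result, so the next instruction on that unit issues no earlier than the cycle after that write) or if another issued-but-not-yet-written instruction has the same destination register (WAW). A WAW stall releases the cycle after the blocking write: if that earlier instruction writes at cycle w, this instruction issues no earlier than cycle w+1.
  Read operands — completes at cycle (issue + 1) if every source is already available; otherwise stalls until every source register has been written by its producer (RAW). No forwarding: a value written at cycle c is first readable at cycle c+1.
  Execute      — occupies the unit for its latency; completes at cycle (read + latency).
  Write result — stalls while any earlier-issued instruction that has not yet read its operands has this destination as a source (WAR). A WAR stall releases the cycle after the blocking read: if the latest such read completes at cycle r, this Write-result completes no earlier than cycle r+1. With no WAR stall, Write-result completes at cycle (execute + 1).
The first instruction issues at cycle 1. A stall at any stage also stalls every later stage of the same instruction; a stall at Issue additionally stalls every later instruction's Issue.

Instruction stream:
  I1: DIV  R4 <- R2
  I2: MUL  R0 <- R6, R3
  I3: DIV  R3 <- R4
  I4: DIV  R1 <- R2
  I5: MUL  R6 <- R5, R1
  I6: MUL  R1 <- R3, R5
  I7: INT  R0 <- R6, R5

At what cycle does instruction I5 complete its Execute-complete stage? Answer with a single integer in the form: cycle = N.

cycle = 38

  I1 | 1 | 2 | 10 | 11
  I2 | 2 | 3 | 7 | 8
  I3 | 12 | 13 | 21 | 22   struct: DIV busy until I1 writes@11
  I4 | 23 | 24 | 32 | 33   struct: DIV busy until I3 writes@22
  I5 | 24 | 34 | 38 | 39   RAW R1: wait I4 write@33
  I6 | 40 | 41 | 45 | 46   struct: MUL busy until I5 writes@39
  I7 | 41 | 42 | 43 | 44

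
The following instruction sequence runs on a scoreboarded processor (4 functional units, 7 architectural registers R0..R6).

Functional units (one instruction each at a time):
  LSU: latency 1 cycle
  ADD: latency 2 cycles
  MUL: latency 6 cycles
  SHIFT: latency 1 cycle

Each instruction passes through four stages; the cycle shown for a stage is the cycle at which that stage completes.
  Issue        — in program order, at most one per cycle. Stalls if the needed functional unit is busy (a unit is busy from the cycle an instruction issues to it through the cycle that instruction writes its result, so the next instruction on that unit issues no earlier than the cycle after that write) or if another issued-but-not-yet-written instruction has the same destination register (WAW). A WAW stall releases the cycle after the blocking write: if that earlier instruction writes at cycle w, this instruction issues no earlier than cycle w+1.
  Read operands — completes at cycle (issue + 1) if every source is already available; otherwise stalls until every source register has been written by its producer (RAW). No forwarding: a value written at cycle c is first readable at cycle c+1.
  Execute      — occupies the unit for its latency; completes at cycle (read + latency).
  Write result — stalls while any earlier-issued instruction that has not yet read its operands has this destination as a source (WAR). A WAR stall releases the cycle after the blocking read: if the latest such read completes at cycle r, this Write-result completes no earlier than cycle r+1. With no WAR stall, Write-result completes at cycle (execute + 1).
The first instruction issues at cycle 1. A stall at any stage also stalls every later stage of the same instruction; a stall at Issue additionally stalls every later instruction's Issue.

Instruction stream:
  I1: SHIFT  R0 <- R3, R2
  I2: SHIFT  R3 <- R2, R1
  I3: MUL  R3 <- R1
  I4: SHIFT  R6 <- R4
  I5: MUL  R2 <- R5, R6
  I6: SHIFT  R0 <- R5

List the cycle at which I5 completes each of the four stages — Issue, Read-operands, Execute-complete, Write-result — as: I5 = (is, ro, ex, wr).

I5 = (18, 19, 25, 26)

[1] I1 dispatched to SHIFT
[2] I1 operands ready
[3] I1 complete
[4] R0←I1
[5] I2 dispatched to SHIFT
[6] I2 operands ready
[7] I2 complete
[8] R3←I2
[9] I3 dispatched to MUL
[10] I3 operands ready | I4 dispatched to SHIFT
[11] I4 operands ready
[12] I4 complete
[13] R6←I4
[16] I3 complete
[17] R3←I3
[18] I5 dispatched to MUL
[19] I5 operands ready | I6 dispatched to SHIFT
[20] I6 operands ready
[21] I6 complete
[22] R0←I6
[25] I5 complete
[26] R2←I5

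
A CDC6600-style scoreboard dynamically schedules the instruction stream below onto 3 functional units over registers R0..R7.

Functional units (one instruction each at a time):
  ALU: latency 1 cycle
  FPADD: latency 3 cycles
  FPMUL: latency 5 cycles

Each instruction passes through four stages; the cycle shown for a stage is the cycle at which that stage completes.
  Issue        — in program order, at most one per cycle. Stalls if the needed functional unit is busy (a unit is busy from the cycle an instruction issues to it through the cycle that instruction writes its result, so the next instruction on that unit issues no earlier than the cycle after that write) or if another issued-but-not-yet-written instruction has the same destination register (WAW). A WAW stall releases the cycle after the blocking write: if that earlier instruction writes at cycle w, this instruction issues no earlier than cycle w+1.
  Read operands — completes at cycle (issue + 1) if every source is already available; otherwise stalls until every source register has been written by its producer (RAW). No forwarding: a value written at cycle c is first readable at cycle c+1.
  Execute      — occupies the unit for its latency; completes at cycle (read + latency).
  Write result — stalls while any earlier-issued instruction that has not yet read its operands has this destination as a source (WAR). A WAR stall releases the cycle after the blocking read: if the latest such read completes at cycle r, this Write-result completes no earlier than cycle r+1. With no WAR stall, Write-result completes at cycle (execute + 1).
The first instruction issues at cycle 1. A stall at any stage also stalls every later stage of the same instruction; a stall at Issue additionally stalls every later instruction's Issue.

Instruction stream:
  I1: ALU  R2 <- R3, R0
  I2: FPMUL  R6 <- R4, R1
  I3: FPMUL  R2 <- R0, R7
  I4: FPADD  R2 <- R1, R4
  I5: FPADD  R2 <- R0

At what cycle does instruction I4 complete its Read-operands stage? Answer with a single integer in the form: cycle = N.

I1: IS=1 RO=2 EX=3 WR=4
I2: IS=2 RO=3 EX=8 WR=9
I3: IS=10 RO=11 EX=16 WR=17  [struct: FPMUL busy until I2 writes@9]
I4: IS=18 RO=19 EX=22 WR=23  [WAW R2: wait I3 write@17]
I5: IS=24 RO=25 EX=28 WR=29  [struct: FPADD busy until I4 writes@23]

cycle = 19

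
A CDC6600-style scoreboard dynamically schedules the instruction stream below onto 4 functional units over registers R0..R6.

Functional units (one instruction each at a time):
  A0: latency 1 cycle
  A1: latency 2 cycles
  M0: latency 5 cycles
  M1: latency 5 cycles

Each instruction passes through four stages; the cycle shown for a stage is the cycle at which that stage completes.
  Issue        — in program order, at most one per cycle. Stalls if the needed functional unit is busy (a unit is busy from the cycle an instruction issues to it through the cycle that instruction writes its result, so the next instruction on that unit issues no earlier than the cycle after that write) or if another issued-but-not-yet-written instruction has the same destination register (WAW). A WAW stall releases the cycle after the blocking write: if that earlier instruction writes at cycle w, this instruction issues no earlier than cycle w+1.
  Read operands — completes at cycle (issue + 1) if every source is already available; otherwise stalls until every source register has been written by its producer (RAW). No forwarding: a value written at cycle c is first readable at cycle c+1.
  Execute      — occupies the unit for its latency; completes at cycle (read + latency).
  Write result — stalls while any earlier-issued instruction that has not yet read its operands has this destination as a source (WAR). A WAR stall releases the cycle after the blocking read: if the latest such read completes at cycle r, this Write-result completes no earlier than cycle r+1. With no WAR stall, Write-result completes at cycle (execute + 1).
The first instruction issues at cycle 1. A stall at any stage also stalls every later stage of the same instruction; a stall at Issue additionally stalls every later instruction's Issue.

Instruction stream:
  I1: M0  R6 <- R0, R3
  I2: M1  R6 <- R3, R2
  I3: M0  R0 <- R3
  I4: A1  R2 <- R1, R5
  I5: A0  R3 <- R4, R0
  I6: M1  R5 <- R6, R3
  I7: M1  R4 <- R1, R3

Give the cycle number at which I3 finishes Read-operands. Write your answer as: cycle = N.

1) issue 1, read 2, done 7, write 8
2) issue 9, read 10, done 15, write 16  <WAW R6: wait I1 write@8>
3) issue 10, read 11, done 16, write 17
4) issue 11, read 12, done 14, write 15
5) issue 12, read 18, done 19, write 20  <RAW R0: wait I3 write@17>
6) issue 17, read 21, done 26, write 27  <struct: M1 busy until I2 writes@16 / RAW R3: wait I5 write@20>
7) issue 28, read 29, done 34, write 35  <struct: M1 busy until I6 writes@27>

cycle = 11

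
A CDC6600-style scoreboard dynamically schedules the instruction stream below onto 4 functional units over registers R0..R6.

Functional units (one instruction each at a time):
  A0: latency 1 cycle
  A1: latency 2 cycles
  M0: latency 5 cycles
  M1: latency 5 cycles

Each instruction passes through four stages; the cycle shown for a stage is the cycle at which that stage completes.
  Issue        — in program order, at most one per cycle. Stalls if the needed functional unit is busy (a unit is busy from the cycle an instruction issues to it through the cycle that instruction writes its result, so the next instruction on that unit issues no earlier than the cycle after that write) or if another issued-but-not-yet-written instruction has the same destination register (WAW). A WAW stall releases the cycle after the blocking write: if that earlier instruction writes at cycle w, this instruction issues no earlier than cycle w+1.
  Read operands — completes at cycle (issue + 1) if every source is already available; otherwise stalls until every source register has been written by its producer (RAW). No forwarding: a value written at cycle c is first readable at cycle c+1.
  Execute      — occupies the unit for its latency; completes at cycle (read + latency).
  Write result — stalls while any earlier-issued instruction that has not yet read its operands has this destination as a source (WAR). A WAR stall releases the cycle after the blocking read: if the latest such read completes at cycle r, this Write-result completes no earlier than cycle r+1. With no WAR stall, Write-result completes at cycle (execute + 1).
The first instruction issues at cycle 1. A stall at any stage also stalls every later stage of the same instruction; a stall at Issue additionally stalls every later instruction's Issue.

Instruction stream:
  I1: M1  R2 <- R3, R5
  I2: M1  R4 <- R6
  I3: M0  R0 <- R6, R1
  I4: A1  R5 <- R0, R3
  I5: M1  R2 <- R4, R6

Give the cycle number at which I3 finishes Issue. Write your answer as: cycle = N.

[1] I1 dispatched to M1
[2] I1 operands ready
[7] I1 complete
[8] R2←I1
[9] I2 dispatched to M1
[10] I2 operands ready · I3 dispatched to M0
[11] I3 operands ready · I4 dispatched to A1
[15] I2 complete
[16] R4←I2 · I3 complete
[17] R0←I3 · I5 dispatched to M1
[18] I4 operands ready · I5 operands ready
[20] I4 complete
[21] R5←I4
[23] I5 complete
[24] R2←I5

cycle = 10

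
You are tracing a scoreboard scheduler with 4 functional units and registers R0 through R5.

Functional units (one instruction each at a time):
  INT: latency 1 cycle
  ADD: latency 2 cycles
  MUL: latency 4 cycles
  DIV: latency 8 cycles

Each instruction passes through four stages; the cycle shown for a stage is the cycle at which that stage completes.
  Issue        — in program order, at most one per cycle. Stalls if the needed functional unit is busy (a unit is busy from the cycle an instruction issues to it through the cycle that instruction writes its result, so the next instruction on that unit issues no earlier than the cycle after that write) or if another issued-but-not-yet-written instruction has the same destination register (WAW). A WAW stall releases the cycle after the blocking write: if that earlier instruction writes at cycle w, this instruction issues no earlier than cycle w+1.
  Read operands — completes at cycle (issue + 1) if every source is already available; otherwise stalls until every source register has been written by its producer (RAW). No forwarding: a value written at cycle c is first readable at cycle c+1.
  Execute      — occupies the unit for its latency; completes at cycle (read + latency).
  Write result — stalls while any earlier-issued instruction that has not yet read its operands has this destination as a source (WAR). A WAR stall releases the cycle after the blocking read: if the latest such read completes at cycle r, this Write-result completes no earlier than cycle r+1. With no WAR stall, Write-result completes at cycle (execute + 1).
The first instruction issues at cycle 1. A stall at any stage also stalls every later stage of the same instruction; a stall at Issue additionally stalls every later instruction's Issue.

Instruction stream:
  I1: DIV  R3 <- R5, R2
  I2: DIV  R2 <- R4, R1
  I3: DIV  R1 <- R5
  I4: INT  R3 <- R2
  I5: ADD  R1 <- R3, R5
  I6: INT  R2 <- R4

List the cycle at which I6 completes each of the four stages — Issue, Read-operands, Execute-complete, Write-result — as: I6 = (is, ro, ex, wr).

t=1  I1→DIV
t=2  I1 RO
t=10  I1 EX
t=11  I1 WR R3
t=12  I2→DIV
t=13  I2 RO
t=21  I2 EX
t=22  I2 WR R2
t=23  I3→DIV
t=24  I3 RO, I4→INT
t=25  I4 RO
t=26  I4 EX
t=27  I4 WR R3
t=32  I3 EX
t=33  I3 WR R1
t=34  I5→ADD
t=35  I5 RO, I6→INT
t=36  I6 RO
t=37  I5 EX, I6 EX
t=38  I5 WR R1, I6 WR R2

I6 = (35, 36, 37, 38)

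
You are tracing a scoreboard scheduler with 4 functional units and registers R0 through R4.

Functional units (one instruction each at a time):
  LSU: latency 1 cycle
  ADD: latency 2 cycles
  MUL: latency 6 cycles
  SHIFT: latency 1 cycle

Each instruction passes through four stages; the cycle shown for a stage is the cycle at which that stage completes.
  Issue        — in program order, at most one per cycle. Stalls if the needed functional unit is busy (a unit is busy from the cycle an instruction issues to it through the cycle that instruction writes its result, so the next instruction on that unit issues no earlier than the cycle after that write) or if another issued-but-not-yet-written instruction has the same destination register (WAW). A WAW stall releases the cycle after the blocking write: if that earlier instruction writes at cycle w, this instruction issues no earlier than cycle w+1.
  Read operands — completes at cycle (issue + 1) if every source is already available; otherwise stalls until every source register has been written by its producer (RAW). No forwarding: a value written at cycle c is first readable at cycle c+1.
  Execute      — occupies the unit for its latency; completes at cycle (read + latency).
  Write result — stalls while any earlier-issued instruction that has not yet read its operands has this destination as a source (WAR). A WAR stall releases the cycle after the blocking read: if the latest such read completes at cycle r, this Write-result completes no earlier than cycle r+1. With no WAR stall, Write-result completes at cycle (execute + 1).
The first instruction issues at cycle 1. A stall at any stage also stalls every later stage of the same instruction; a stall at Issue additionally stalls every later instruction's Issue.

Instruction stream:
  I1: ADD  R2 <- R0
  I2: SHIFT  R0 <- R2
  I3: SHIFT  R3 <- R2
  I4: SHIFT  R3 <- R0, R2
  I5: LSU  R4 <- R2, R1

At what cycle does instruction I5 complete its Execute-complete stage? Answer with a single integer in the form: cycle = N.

t=1  issue I1 (ADD)
t=2  I1 read-ops, issue I2 (SHIFT)
t=4  I1 finished on ADD
t=5  I1→R2
t=6  I2 read-ops
t=7  I2 finished on SHIFT
t=8  I2→R0
t=9  issue I3 (SHIFT)
t=10  I3 read-ops
t=11  I3 finished on SHIFT
t=12  I3→R3
t=13  issue I4 (SHIFT)
t=14  I4 read-ops, issue I5 (LSU)
t=15  I4 finished on SHIFT, I5 read-ops
t=16  I4→R3, I5 finished on LSU
t=17  I5→R4

cycle = 16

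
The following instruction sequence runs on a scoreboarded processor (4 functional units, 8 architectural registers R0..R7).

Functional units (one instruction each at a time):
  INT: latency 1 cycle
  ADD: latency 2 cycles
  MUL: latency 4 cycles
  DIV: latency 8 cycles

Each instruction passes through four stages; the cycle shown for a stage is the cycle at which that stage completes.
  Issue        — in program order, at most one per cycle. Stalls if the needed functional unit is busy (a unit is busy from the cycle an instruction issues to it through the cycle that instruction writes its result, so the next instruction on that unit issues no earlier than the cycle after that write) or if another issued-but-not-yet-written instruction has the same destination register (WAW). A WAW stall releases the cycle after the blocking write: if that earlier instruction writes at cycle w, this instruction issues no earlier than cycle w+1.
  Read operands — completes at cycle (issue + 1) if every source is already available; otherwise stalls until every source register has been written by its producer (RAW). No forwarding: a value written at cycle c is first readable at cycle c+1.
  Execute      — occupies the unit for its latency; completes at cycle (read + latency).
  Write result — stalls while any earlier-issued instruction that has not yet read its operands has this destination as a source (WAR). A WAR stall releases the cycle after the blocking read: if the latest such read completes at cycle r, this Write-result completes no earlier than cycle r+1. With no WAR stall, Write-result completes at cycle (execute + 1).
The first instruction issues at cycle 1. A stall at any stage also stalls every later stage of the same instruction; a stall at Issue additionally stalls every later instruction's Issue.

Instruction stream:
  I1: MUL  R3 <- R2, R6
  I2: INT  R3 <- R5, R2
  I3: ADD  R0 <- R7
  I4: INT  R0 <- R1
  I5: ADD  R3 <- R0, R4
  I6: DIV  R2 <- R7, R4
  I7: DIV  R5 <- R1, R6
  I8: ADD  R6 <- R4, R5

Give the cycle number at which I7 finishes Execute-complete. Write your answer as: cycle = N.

cycle = 36

t=1  I1 issues→MUL
t=2  I1 reads
t=6  I1 exec-done
t=7  I1 writes R3
t=8  I2 issues→INT
t=9  I2 reads · I3 issues→ADD
t=10  I2 exec-done · I3 reads
t=11  I2 writes R3
t=12  I3 exec-done
t=13  I3 writes R0
t=14  I4 issues→INT
t=15  I4 reads · I5 issues→ADD
t=16  I4 exec-done · I6 issues→DIV
t=17  I4 writes R0 · I6 reads
t=18  I5 reads
t=20  I5 exec-done
t=21  I5 writes R3
t=25  I6 exec-done
t=26  I6 writes R2
t=27  I7 issues→DIV
t=28  I7 reads · I8 issues→ADD
t=36  I7 exec-done
t=37  I7 writes R5
t=38  I8 reads
t=40  I8 exec-done
t=41  I8 writes R6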